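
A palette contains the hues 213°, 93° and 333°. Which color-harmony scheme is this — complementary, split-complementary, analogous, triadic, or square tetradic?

Sort the hues: 93°, 213°, 333°.
Successive gaps around the wheel: 120°, 120°, 120°.
Three hues equally spaced 120° apart form a triad.

triadic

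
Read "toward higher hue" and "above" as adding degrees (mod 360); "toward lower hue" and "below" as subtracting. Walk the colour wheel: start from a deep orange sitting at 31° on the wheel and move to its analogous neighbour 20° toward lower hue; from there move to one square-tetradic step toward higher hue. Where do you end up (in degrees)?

31 − 20 = 11°   (analog 20° ↓)
11 + 90 = 101°   (square ↑)

101°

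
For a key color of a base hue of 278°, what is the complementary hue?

98°

The complement sits 180° across the wheel.
278 + 180 = 458 → 458 − 360 = 98°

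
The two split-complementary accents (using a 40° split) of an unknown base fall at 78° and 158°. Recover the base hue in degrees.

298°

The accents sit 40° either side of the complement, so the complement is their short-arc midpoint on the wheel.
Short-arc midpoint of 78° and 158°: 118°.
Base is 180° from the complement: 118 − 180 = -62 → -62 + 360 = 298°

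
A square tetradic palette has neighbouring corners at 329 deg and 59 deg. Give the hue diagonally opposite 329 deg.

149°

A square tetradic scheme places four hues 90° apart; opposite corners are 180° apart.
329 + 180 = 509 → 509 − 360 = 149°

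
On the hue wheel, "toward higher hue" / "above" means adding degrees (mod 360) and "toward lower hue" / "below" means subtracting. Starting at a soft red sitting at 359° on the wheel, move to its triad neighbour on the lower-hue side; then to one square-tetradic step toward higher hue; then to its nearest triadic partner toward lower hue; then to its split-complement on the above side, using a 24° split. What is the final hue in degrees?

53°

359 − 120 = 239°   (triadic ↓)
239 + 90 = 329°   (square ↑)
329 − 120 = 209°   (triadic ↓)
209 + 204 = 413 → 413 − 360 = 53°   (split-comp 24° ↑)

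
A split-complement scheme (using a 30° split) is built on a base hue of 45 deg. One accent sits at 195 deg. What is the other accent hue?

255°

Split-complementary hues sit 30° either side of the complement.
Complement of the base 45°: 45 + 180 = 225°
The given accent 195° is 30° one side of 225°; the other accent sits 30° the other side: 225 + 30 = 255°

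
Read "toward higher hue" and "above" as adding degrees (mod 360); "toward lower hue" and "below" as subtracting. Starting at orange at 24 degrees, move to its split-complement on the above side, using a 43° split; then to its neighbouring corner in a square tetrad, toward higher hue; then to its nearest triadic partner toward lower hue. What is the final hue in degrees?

217°

+223° (split-comp 43° ↑): 24 + 223 = 247°
+90° (square ↑): 247 + 90 = 337°
−120° (triadic ↓): 337 − 120 = 217°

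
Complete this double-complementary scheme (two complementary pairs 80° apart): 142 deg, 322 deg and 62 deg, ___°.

242°

A rectangular tetradic uses two complementary pairs 80° apart: offsets 0°, 80°, 180°, 260°.
Among {62°, 142°, 322°}, 322° and 142° are a 180° pair.
The remaining hue 62° needs its own complement: 62 + 180 = 242°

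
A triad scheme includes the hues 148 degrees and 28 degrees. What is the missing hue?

268°

A triad places three hues 120° apart.
The full set through 28° is {28°, 148°, 268°}.
Given {28°, 148°}, the missing hue is 268°.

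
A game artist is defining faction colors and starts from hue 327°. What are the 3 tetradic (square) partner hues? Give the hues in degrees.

57°, 147°, 237°

A square tetradic scheme places four hues every 90°.
327 + 90 = 417 → 417 − 360 = 57°
327 + 180 = 507 → 507 − 360 = 147°
327 + 270 = 597 → 597 − 360 = 237°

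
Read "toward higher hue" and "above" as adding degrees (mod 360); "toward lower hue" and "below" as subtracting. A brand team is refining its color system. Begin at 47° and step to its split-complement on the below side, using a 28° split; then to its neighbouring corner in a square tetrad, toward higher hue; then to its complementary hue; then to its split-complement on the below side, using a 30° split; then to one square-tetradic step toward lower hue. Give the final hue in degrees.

split-comp 28° ↓ +152°: 47 + 152 = 199°
square ↑ +90°: 199 + 90 = 289°
complement +180°: 289 + 180 = 469 → 469 − 360 = 109°
split-comp 30° ↓ +150°: 109 + 150 = 259°
square ↓ −90°: 259 − 90 = 169°

169°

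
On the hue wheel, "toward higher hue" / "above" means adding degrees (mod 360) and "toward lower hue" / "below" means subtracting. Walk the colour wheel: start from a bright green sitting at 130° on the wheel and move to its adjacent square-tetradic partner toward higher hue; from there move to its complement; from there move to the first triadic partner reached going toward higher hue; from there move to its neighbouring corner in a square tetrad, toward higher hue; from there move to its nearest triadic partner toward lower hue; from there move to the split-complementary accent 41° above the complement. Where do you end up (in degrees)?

+90° (square ↑): 130 + 90 = 220°
+180° (complement): 220 + 180 = 400 → 400 − 360 = 40°
+120° (triadic ↑): 40 + 120 = 160°
+90° (square ↑): 160 + 90 = 250°
−120° (triadic ↓): 250 − 120 = 130°
+221° (split-comp 41° ↑): 130 + 221 = 351°

351°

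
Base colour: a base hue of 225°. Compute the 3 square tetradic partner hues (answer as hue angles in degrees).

A square tetradic scheme places four hues every 90°.
225 + 90 = 315°
225 + 180 = 405 → 405 − 360 = 45°
225 + 270 = 495 → 495 − 360 = 135°

315°, 45°, 135°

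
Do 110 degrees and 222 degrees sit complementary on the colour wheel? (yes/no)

Angular distance: |110 − 222| = 112 = 112°.
Complementary requires 180°.

no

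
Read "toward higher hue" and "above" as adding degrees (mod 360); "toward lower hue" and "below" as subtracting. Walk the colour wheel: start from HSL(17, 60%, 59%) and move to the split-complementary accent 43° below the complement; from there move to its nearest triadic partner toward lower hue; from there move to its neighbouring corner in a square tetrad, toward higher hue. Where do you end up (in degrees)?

124°

17 + 137 = 154°   (split-comp 43° ↓)
154 − 120 = 34°   (triadic ↓)
34 + 90 = 124°   (square ↑)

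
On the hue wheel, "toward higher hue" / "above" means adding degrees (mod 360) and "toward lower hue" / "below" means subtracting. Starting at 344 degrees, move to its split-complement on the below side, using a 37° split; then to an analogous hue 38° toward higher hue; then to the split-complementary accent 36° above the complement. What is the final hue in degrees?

344 + 143 = 487 → 487 − 360 = 127°   (split-comp 37° ↓)
127 + 38 = 165°   (analog 38° ↑)
165 + 216 = 381 → 381 − 360 = 21°   (split-comp 36° ↑)

21°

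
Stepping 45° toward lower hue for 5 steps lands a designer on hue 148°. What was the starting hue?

5 steps of 45° (toward lower hue) give a net shift of −225°.
Start = end − shift: 148 + 225 = 373 → 373 − 360 = 13°

13°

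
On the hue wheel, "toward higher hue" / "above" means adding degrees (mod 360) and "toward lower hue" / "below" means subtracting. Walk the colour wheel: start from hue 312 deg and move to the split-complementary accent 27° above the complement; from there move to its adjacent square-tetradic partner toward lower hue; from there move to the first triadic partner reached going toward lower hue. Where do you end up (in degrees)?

split-comp 27° ↑ +207°: 312 + 207 = 519 → 519 − 360 = 159°
square ↓ −90°: 159 − 90 = 69°
triadic ↓ −120°: 69 − 120 = -51 → -51 + 360 = 309°

309°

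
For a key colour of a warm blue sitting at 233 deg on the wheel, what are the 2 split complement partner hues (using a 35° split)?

Split-complementary hues sit 35° either side of the complement.
Complement of 233 deg: 233 + 180 = 413 → 413 − 360 = 53°
53 − 35 = 18°
53 + 35 = 88°

18° and 88°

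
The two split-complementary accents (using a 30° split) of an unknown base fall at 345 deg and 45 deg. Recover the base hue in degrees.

195°

The accents sit 30° either side of the complement, so the complement is their short-arc midpoint on the wheel.
Short-arc midpoint of 345° and 45°: 15°.
Base is 180° from the complement: 15 − 180 = -165 → -165 + 360 = 195°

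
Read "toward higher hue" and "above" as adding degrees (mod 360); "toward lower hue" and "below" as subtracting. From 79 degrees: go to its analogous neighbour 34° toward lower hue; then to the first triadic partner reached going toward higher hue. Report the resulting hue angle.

analog 34° ↓ −34°: 79 − 34 = 45°
triadic ↑ +120°: 45 + 120 = 165°

165°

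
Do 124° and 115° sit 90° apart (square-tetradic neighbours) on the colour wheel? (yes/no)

Angular distance: |124 − 115| = 9 = 9°.
90° apart (square-tetradic neighbours) requires 90°.

no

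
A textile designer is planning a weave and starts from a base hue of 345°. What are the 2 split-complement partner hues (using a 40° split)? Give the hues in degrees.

125° and 205°

Split-complementary hues sit 40° either side of the complement.
Complement of 345°: 345 + 180 = 525 → 525 − 360 = 165°
165 − 40 = 125°
165 + 40 = 205°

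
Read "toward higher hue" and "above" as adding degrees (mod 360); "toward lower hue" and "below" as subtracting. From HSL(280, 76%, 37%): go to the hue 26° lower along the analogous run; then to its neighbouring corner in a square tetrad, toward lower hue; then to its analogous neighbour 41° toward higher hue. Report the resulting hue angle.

205°

analog 26° ↓ −26°: 280 − 26 = 254°
square ↓ −90°: 254 − 90 = 164°
analog 41° ↑ +41°: 164 + 41 = 205°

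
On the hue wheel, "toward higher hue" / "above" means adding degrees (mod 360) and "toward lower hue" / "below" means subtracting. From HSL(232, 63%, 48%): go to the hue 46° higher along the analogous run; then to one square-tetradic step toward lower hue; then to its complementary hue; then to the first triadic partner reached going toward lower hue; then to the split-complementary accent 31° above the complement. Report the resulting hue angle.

232 + 46 = 278°   (analog 46° ↑)
278 − 90 = 188°   (square ↓)
188 + 180 = 368 → 368 − 360 = 8°   (complement)
8 − 120 = -112 → -112 + 360 = 248°   (triadic ↓)
248 + 211 = 459 → 459 − 360 = 99°   (split-comp 31° ↑)

99°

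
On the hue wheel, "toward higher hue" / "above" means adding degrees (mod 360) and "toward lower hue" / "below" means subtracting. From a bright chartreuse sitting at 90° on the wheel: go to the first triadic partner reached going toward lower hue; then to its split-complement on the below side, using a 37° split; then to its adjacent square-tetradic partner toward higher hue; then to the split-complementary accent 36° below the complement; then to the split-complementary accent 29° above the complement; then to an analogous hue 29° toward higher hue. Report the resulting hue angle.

−120° (triadic ↓): 90 − 120 = -30 → -30 + 360 = 330°
+143° (split-comp 37° ↓): 330 + 143 = 473 → 473 − 360 = 113°
+90° (square ↑): 113 + 90 = 203°
+144° (split-comp 36° ↓): 203 + 144 = 347°
+209° (split-comp 29° ↑): 347 + 209 = 556 → 556 − 360 = 196°
+29° (analog 29° ↑): 196 + 29 = 225°

225°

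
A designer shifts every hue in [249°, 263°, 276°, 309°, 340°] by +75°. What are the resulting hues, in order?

249 + 75 = 324°
263 + 75 = 338°
276 + 75 = 351°
309 + 75 = 384 → 384 − 360 = 24°
340 + 75 = 415 → 415 − 360 = 55°

324°, 338°, 351°, 24°, 55°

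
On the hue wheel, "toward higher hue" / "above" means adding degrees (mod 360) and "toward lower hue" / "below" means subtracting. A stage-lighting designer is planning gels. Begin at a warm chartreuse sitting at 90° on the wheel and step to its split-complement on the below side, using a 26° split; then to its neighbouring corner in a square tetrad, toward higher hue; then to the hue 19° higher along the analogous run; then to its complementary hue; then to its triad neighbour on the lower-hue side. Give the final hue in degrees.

53°

90 + 154 = 244°   (split-comp 26° ↓)
244 + 90 = 334°   (square ↑)
334 + 19 = 353°   (analog 19° ↑)
353 + 180 = 533 → 533 − 360 = 173°   (complement)
173 − 120 = 53°   (triadic ↓)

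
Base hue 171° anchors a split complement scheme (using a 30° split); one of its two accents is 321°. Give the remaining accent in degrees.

21°

Split-complementary hues sit 30° either side of the complement.
Complement of the base 171°: 171 + 180 = 351°
The given accent 321° is 30° one side of 351°; the other accent sits 30° the other side: 351 + 30 = 381 → 381 − 360 = 21°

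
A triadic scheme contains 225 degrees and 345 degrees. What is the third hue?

105°

A triad spaces three hues 120° apart.
The full set is {105°, 225°, 345°}.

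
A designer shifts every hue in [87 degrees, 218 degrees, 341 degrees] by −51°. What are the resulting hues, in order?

87 − 51 = 36°
218 − 51 = 167°
341 − 51 = 290°

36°, 167°, 290°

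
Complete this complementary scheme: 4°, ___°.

The complement sits 180° across the wheel.
The full set through 4° is {4°, 184°}.
Given {4°}, the missing hue is 184°.

184°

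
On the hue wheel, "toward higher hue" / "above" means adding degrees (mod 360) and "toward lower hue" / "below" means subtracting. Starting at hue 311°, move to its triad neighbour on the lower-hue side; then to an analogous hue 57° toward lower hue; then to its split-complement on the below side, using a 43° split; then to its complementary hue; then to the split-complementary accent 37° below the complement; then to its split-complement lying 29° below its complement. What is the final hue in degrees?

25°

triadic ↓ −120°: 311 − 120 = 191°
analog 57° ↓ −57°: 191 − 57 = 134°
split-comp 43° ↓ +137°: 134 + 137 = 271°
complement +180°: 271 + 180 = 451 → 451 − 360 = 91°
split-comp 37° ↓ +143°: 91 + 143 = 234°
split-comp 29° ↓ +151°: 234 + 151 = 385 → 385 − 360 = 25°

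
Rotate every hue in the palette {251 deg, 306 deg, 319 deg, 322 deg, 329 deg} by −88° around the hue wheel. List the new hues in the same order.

163°, 218°, 231°, 234°, 241°

251 − 88 = 163°
306 − 88 = 218°
319 − 88 = 231°
322 − 88 = 234°
329 − 88 = 241°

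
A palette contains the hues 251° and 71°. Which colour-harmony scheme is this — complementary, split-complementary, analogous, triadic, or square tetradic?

complementary

Sort the hues: 71°, 251°.
Successive gaps around the wheel: 180°, 180°.
Two hues 180° apart are complementary.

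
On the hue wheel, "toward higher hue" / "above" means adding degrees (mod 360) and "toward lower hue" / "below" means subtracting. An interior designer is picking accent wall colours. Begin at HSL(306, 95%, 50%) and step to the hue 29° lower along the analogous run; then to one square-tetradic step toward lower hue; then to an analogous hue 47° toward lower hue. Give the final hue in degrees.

140°

306 − 29 = 277°   (analog 29° ↓)
277 − 90 = 187°   (square ↓)
187 − 47 = 140°   (analog 47° ↓)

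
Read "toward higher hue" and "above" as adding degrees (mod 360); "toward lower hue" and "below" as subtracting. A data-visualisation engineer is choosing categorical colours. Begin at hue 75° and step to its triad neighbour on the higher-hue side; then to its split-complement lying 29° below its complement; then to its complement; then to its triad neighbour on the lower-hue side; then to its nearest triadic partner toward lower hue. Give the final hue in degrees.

+120° (triadic ↑): 75 + 120 = 195°
+151° (split-comp 29° ↓): 195 + 151 = 346°
+180° (complement): 346 + 180 = 526 → 526 − 360 = 166°
−120° (triadic ↓): 166 − 120 = 46°
−120° (triadic ↓): 46 − 120 = -74 → -74 + 360 = 286°

286°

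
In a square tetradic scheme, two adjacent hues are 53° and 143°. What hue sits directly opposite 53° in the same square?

233°

A square tetradic scheme places four hues 90° apart; opposite corners are 180° apart.
53 + 180 = 233°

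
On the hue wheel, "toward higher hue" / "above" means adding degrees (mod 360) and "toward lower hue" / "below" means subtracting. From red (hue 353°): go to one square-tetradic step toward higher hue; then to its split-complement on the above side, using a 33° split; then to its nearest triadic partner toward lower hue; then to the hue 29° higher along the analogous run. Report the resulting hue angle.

205°

+90° (square ↑): 353 + 90 = 443 → 443 − 360 = 83°
+213° (split-comp 33° ↑): 83 + 213 = 296°
−120° (triadic ↓): 296 − 120 = 176°
+29° (analog 29° ↑): 176 + 29 = 205°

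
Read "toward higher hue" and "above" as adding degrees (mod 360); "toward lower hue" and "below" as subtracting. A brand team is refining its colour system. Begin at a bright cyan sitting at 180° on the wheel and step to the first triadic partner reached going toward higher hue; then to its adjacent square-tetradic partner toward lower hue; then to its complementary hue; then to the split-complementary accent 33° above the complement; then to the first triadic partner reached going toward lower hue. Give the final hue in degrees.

triadic ↑ +120°: 180 + 120 = 300°
square ↓ −90°: 300 − 90 = 210°
complement +180°: 210 + 180 = 390 → 390 − 360 = 30°
split-comp 33° ↑ +213°: 30 + 213 = 243°
triadic ↓ −120°: 243 − 120 = 123°

123°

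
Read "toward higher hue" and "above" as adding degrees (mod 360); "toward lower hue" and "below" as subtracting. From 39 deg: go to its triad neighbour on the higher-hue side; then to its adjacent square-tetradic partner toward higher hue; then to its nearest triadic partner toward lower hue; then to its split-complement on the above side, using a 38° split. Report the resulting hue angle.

39 + 120 = 159°   (triadic ↑)
159 + 90 = 249°   (square ↑)
249 − 120 = 129°   (triadic ↓)
129 + 218 = 347°   (split-comp 38° ↑)

347°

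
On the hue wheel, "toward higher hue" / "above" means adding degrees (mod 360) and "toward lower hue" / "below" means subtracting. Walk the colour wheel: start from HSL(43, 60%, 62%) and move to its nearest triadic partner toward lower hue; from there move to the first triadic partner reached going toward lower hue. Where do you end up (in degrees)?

−120° (triadic ↓): 43 − 120 = -77 → -77 + 360 = 283°
−120° (triadic ↓): 283 − 120 = 163°

163°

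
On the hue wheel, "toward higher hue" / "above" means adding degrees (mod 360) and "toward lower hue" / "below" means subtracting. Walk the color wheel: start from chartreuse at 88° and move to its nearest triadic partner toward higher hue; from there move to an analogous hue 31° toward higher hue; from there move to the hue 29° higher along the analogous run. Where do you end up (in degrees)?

268°

+120° (triadic ↑): 88 + 120 = 208°
+31° (analog 31° ↑): 208 + 31 = 239°
+29° (analog 29° ↑): 239 + 29 = 268°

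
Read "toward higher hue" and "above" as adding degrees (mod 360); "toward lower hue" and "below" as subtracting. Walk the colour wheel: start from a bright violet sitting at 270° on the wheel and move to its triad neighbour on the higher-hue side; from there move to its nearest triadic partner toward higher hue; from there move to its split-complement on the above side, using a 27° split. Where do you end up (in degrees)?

+120° (triadic ↑): 270 + 120 = 390 → 390 − 360 = 30°
+120° (triadic ↑): 30 + 120 = 150°
+207° (split-comp 27° ↑): 150 + 207 = 357°

357°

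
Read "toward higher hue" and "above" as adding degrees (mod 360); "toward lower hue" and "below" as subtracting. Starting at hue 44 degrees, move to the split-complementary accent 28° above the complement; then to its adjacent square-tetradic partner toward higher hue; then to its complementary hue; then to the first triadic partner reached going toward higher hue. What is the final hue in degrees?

282°

split-comp 28° ↑ +208°: 44 + 208 = 252°
square ↑ +90°: 252 + 90 = 342°
complement +180°: 342 + 180 = 522 → 522 − 360 = 162°
triadic ↑ +120°: 162 + 120 = 282°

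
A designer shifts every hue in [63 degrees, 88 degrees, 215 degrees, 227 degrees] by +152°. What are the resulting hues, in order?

215°, 240°, 7°, 19°

63 + 152 = 215°
88 + 152 = 240°
215 + 152 = 367 → 367 − 360 = 7°
227 + 152 = 379 → 379 − 360 = 19°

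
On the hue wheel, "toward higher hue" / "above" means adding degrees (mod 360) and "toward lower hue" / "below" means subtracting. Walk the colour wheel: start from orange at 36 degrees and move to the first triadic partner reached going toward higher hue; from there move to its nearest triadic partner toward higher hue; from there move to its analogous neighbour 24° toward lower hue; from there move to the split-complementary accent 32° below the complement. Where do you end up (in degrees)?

40°

triadic ↑ +120°: 36 + 120 = 156°
triadic ↑ +120°: 156 + 120 = 276°
analog 24° ↓ −24°: 276 − 24 = 252°
split-comp 32° ↓ +148°: 252 + 148 = 400 → 400 − 360 = 40°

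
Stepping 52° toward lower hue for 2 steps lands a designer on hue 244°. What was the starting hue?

2 steps of 52° (toward lower hue) give a net shift of −104°.
Start = end − shift: 244 + 104 = 348°

348°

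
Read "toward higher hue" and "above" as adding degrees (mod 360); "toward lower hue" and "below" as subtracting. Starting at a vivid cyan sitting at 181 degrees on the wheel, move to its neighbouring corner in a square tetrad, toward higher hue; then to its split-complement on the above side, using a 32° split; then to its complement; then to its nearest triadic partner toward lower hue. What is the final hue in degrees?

183°

square ↑ +90°: 181 + 90 = 271°
split-comp 32° ↑ +212°: 271 + 212 = 483 → 483 − 360 = 123°
complement +180°: 123 + 180 = 303°
triadic ↓ −120°: 303 − 120 = 183°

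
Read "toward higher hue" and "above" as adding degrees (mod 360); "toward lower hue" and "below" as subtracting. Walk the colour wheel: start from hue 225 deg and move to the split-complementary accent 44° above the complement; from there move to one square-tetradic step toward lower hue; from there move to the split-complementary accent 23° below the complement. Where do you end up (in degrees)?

156°

split-comp 44° ↑ +224°: 225 + 224 = 449 → 449 − 360 = 89°
square ↓ −90°: 89 − 90 = -1 → -1 + 360 = 359°
split-comp 23° ↓ +157°: 359 + 157 = 516 → 516 − 360 = 156°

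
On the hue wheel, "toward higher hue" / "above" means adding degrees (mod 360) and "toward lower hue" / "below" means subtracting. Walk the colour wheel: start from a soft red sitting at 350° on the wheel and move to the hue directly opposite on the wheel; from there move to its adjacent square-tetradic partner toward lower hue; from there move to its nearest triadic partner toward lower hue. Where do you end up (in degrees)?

complement +180°: 350 + 180 = 530 → 530 − 360 = 170°
square ↓ −90°: 170 − 90 = 80°
triadic ↓ −120°: 80 − 120 = -40 → -40 + 360 = 320°

320°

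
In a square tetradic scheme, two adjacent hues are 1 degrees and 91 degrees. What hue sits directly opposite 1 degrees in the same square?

181°

A square tetradic scheme places four hues 90° apart; opposite corners are 180° apart.
1 + 180 = 181°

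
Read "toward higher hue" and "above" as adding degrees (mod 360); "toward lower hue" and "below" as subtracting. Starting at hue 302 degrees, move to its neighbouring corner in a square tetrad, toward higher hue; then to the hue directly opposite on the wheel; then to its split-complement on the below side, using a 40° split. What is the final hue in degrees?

352°

square ↑ +90°: 302 + 90 = 392 → 392 − 360 = 32°
complement +180°: 32 + 180 = 212°
split-comp 40° ↓ +140°: 212 + 140 = 352°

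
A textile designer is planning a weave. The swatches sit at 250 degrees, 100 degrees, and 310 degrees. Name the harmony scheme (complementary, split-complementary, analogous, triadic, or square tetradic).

split-complementary

Sort the hues: 100°, 250°, 310°.
Successive gaps around the wheel: 150°, 60°, 150°.
Two 150° gaps and one 60° gap — a base hue opposite a pair of accents 30° either side of its complement — is the split-complementary pattern.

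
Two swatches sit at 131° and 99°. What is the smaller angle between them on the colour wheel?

|131 − 99| = 32.
32 ≤ 180, so the shorter arc is 32°.

32°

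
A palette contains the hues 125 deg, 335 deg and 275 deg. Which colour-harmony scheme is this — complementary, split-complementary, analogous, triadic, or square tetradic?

Sort the hues: 125°, 275°, 335°.
Successive gaps around the wheel: 150°, 60°, 150°.
Two 150° gaps and one 60° gap — a base hue opposite a pair of accents 30° either side of its complement — is the split-complementary pattern.

split-complementary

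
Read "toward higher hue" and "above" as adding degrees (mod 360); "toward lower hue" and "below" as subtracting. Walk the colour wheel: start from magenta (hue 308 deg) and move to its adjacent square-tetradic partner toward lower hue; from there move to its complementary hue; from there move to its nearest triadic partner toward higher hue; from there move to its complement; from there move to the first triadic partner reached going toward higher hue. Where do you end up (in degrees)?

square ↓ −90°: 308 − 90 = 218°
complement +180°: 218 + 180 = 398 → 398 − 360 = 38°
triadic ↑ +120°: 38 + 120 = 158°
complement +180°: 158 + 180 = 338°
triadic ↑ +120°: 338 + 120 = 458 → 458 − 360 = 98°

98°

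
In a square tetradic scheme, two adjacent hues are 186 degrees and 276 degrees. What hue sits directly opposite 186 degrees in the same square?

6°

A square tetradic scheme places four hues 90° apart; opposite corners are 180° apart.
186 + 180 = 366 → 366 − 360 = 6°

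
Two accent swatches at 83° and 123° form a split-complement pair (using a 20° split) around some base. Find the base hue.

283°

The accents sit 20° either side of the complement, so the complement is their short-arc midpoint on the wheel.
Short-arc midpoint of 83° and 123°: 103°.
Base is 180° from the complement: 103 − 180 = -77 → -77 + 360 = 283°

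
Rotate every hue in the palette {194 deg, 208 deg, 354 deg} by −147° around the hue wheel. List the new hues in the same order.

194 − 147 = 47°
208 − 147 = 61°
354 − 147 = 207°

47°, 61°, 207°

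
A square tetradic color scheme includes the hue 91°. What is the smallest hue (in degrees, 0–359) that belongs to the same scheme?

A square tetradic scheme places four hues every 90°.
The full set through 91° is {1°, 91°, 181°, 271°}.

1°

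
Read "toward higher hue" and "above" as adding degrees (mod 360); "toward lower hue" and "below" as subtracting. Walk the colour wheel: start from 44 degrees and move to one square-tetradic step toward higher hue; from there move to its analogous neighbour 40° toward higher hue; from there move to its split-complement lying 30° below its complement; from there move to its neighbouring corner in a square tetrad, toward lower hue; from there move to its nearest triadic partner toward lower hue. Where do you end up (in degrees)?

114°

square ↑ +90°: 44 + 90 = 134°
analog 40° ↑ +40°: 134 + 40 = 174°
split-comp 30° ↓ +150°: 174 + 150 = 324°
square ↓ −90°: 324 − 90 = 234°
triadic ↓ −120°: 234 − 120 = 114°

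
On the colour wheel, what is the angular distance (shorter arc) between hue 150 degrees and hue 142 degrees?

8°

|150 − 142| = 8.
8 ≤ 180, so the shorter arc is 8°.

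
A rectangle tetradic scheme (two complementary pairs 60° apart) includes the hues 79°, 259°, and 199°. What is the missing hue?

A rectangular tetradic uses two complementary pairs 60° apart: offsets 0°, 60°, 180°, 240°.
Among {79°, 199°, 259°}, 259° and 79° are a 180° pair.
The remaining hue 199° needs its own complement: 199 + 180 = 379 → 379 − 360 = 19°

19°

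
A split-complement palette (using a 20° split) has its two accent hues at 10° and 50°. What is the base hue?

The accents sit 20° either side of the complement, so the complement is their short-arc midpoint on the wheel.
Short-arc midpoint of 10° and 50°: 30°.
Base is 180° from the complement: 30 − 180 = -150 → -150 + 360 = 210°

210°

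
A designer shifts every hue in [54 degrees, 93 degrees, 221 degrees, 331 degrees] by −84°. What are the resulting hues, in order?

54 − 84 = -30 → -30 + 360 = 330°
93 − 84 = 9°
221 − 84 = 137°
331 − 84 = 247°

330°, 9°, 137°, 247°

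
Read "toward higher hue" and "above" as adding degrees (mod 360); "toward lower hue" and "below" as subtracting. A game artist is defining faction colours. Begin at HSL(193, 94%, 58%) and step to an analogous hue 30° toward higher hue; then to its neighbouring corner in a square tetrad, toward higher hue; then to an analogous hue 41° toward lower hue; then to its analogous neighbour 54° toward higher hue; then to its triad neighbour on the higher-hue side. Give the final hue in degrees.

86°

+30° (analog 30° ↑): 193 + 30 = 223°
+90° (square ↑): 223 + 90 = 313°
−41° (analog 41° ↓): 313 − 41 = 272°
+54° (analog 54° ↑): 272 + 54 = 326°
+120° (triadic ↑): 326 + 120 = 446 → 446 − 360 = 86°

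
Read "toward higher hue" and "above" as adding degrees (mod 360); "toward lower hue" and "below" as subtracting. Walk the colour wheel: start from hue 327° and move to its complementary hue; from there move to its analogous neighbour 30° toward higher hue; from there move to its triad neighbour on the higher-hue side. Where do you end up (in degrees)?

297°

complement +180°: 327 + 180 = 507 → 507 − 360 = 147°
analog 30° ↑ +30°: 147 + 30 = 177°
triadic ↑ +120°: 177 + 120 = 297°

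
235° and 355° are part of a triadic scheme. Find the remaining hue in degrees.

115°

A triad places three hues 120° apart.
The full set through 235° is {115°, 235°, 355°}.
Given {235°, 355°}, the missing hue is 115°.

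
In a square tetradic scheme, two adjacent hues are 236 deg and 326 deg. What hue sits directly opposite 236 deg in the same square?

A square tetradic scheme places four hues 90° apart; opposite corners are 180° apart.
236 + 180 = 416 → 416 − 360 = 56°

56°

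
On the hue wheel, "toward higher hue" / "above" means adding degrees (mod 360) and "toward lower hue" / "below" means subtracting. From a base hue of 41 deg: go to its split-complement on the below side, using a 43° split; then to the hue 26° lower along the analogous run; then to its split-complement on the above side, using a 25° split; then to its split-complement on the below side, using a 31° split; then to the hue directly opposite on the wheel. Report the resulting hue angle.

41 + 137 = 178°   (split-comp 43° ↓)
178 − 26 = 152°   (analog 26° ↓)
152 + 205 = 357°   (split-comp 25° ↑)
357 + 149 = 506 → 506 − 360 = 146°   (split-comp 31° ↓)
146 + 180 = 326°   (complement)

326°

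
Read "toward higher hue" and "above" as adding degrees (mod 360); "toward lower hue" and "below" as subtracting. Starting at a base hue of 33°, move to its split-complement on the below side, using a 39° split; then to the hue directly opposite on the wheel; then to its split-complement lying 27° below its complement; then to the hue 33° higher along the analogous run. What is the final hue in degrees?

+141° (split-comp 39° ↓): 33 + 141 = 174°
+180° (complement): 174 + 180 = 354°
+153° (split-comp 27° ↓): 354 + 153 = 507 → 507 − 360 = 147°
+33° (analog 33° ↑): 147 + 33 = 180°

180°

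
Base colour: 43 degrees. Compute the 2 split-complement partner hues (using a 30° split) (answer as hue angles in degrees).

Split-complementary hues sit 30° either side of the complement.
Complement of 43 degrees: 43 + 180 = 223°
223 − 30 = 193°
223 + 30 = 253°

193° and 253°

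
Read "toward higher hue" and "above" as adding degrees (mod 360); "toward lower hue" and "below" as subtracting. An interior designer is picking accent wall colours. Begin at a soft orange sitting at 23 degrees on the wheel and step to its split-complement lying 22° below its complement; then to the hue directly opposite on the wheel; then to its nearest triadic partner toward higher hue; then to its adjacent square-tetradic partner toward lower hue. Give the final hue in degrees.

+158° (split-comp 22° ↓): 23 + 158 = 181°
+180° (complement): 181 + 180 = 361 → 361 − 360 = 1°
+120° (triadic ↑): 1 + 120 = 121°
−90° (square ↓): 121 − 90 = 31°

31°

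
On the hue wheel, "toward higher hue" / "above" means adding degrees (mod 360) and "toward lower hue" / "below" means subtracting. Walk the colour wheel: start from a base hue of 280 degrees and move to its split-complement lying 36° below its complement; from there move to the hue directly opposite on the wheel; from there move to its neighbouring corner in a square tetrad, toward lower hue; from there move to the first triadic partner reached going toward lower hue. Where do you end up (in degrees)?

split-comp 36° ↓ +144°: 280 + 144 = 424 → 424 − 360 = 64°
complement +180°: 64 + 180 = 244°
square ↓ −90°: 244 − 90 = 154°
triadic ↓ −120°: 154 − 120 = 34°

34°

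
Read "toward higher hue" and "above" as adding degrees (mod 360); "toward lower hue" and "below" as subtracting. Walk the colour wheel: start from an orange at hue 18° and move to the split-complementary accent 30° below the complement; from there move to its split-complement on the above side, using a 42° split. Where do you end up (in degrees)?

30°

18 + 150 = 168°   (split-comp 30° ↓)
168 + 222 = 390 → 390 − 360 = 30°   (split-comp 42° ↑)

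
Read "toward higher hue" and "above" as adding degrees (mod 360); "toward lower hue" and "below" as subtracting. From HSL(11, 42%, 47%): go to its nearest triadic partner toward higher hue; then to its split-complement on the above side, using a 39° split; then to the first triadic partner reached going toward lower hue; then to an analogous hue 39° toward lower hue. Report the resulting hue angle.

11 + 120 = 131°   (triadic ↑)
131 + 219 = 350°   (split-comp 39° ↑)
350 − 120 = 230°   (triadic ↓)
230 − 39 = 191°   (analog 39° ↓)

191°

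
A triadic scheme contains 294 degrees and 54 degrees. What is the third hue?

A triad spaces three hues 120° apart.
The full set is {54°, 174°, 294°}.

174°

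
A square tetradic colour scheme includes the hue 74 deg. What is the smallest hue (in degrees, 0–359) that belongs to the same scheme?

A square tetradic scheme places four hues every 90°.
The full set through 74° is {74°, 164°, 254°, 344°}.

74°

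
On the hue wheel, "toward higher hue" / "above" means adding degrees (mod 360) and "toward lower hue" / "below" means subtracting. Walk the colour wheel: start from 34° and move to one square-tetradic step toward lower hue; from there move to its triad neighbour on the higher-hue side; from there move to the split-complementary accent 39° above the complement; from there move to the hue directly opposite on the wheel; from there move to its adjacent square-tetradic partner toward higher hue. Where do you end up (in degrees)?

193°

−90° (square ↓): 34 − 90 = -56 → -56 + 360 = 304°
+120° (triadic ↑): 304 + 120 = 424 → 424 − 360 = 64°
+219° (split-comp 39° ↑): 64 + 219 = 283°
+180° (complement): 283 + 180 = 463 → 463 − 360 = 103°
+90° (square ↑): 103 + 90 = 193°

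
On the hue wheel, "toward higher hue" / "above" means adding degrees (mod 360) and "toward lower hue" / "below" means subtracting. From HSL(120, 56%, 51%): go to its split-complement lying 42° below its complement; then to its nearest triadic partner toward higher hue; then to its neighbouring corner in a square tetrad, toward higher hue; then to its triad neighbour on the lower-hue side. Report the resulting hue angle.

120 + 138 = 258°   (split-comp 42° ↓)
258 + 120 = 378 → 378 − 360 = 18°   (triadic ↑)
18 + 90 = 108°   (square ↑)
108 − 120 = -12 → -12 + 360 = 348°   (triadic ↓)

348°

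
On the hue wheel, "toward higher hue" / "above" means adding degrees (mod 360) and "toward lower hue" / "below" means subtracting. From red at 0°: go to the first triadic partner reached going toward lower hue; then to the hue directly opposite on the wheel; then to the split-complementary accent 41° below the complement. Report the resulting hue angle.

199°

0 − 120 = -120 → -120 + 360 = 240°   (triadic ↓)
240 + 180 = 420 → 420 − 360 = 60°   (complement)
60 + 139 = 199°   (split-comp 41° ↓)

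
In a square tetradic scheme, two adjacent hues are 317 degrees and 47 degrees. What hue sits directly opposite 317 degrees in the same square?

137°

A square tetradic scheme places four hues 90° apart; opposite corners are 180° apart.
317 + 180 = 497 → 497 − 360 = 137°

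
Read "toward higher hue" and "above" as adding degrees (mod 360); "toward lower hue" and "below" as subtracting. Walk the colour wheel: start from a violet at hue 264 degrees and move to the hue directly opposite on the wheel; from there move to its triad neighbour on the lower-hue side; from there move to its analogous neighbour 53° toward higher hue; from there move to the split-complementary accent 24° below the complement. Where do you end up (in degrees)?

173°

+180° (complement): 264 + 180 = 444 → 444 − 360 = 84°
−120° (triadic ↓): 84 − 120 = -36 → -36 + 360 = 324°
+53° (analog 53° ↑): 324 + 53 = 377 → 377 − 360 = 17°
+156° (split-comp 24° ↓): 17 + 156 = 173°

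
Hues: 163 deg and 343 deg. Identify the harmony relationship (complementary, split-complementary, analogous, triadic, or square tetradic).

Sort the hues: 163°, 343°.
Successive gaps around the wheel: 180°, 180°.
Two hues 180° apart are complementary.

complementary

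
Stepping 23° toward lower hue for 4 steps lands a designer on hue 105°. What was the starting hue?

4 steps of 23° (toward lower hue) give a net shift of −92°.
Start = end − shift: 105 + 92 = 197°

197°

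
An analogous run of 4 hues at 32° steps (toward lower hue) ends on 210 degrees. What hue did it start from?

3 steps of 32° (toward lower hue) give a net shift of −96°.
Start = end − shift: 210 + 96 = 306°

306°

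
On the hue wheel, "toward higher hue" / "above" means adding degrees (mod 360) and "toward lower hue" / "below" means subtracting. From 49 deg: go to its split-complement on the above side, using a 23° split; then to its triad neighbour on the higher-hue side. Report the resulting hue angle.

+203° (split-comp 23° ↑): 49 + 203 = 252°
+120° (triadic ↑): 252 + 120 = 372 → 372 − 360 = 12°

12°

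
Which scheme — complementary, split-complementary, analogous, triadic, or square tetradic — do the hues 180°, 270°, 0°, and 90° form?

square tetradic

Sort the hues: 0°, 90°, 180°, 270°.
Successive gaps around the wheel: 90°, 90°, 90°, 90°.
Four hues every 90° form a square tetradic scheme.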